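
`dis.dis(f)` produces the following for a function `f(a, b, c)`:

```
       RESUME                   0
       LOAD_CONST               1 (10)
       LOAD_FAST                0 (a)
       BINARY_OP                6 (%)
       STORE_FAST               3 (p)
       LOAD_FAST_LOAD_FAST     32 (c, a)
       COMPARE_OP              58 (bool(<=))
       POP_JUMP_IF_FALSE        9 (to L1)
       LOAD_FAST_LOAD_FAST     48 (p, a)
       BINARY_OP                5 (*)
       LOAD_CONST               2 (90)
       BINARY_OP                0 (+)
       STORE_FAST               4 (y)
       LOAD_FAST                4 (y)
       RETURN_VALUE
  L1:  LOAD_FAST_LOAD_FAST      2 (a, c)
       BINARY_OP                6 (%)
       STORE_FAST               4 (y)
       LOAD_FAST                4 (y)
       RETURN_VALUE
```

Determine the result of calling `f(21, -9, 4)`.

300

LOAD_CONST → push 10. Stack: [10]
LOAD_FAST a → push 21. Stack: [10, 21]
BINARY_OP % → 10 % 21 = 10. Stack: [10]
STORE_FAST p → p=10. Stack: []
LOAD_FAST_LOAD_FAST c,a → push 4,21. Stack: [4, 21]
COMPARE_OP bool(<=) → 4 vs 21 = True. Stack: [True]
POP_JUMP_IF_FALSE → pop True; no jump. Stack: []
LOAD_FAST_LOAD_FAST p,a → push 10,21. Stack: [10, 21]
BINARY_OP * → 10 * 21 = 210. Stack: [210]
LOAD_CONST → push 90. Stack: [210, 90]
BINARY_OP + → 210 + 90 = 300. Stack: [300]
STORE_FAST y → y=300. Stack: []
LOAD_FAST y → push 300. Stack: [300]
RETURN_VALUE → return 300.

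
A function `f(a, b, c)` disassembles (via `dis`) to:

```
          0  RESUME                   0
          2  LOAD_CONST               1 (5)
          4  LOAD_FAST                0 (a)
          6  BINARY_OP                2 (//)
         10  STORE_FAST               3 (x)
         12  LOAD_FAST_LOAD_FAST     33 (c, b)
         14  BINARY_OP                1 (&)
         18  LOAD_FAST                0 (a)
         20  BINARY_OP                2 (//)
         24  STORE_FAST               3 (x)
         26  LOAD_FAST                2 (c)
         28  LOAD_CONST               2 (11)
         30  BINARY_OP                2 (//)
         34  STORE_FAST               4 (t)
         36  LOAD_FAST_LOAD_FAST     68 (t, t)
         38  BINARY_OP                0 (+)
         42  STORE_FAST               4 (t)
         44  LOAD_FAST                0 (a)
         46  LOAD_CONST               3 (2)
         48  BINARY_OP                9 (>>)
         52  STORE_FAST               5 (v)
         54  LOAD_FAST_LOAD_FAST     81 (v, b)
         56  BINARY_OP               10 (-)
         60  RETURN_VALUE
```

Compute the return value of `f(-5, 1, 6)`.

LOAD_CONST → push 5. Stack: [5]
LOAD_FAST a → push -5. Stack: [5, -5]
BINARY_OP // → 5 // -5 = -1. Stack: [-1]
STORE_FAST x → x=-1. Stack: []
LOAD_FAST_LOAD_FAST c,b → push 6,1. Stack: [6, 1]
BINARY_OP & → 6 & 1 = 0. Stack: [0]
LOAD_FAST a → push -5. Stack: [0, -5]
BINARY_OP // → 0 // -5 = 0. Stack: [0]
STORE_FAST x → x=0. Stack: []
LOAD_FAST c → push 6. Stack: [6]
LOAD_CONST → push 11. Stack: [6, 11]
BINARY_OP // → 6 // 11 = 0. Stack: [0]
STORE_FAST t → t=0. Stack: []
LOAD_FAST_LOAD_FAST t,t → push 0,0. Stack: [0, 0]
BINARY_OP + → 0 + 0 = 0. Stack: [0]
STORE_FAST t → t=0. Stack: []
LOAD_FAST a → push -5. Stack: [-5]
LOAD_CONST → push 2. Stack: [-5, 2]
BINARY_OP >> → -5 >> 2 = -2. Stack: [-2]
STORE_FAST v → v=-2. Stack: []
LOAD_FAST_LOAD_FAST v,b → push -2,1. Stack: [-2, 1]
BINARY_OP - → -2 - 1 = -3. Stack: [-3]
RETURN_VALUE → return -3.

-3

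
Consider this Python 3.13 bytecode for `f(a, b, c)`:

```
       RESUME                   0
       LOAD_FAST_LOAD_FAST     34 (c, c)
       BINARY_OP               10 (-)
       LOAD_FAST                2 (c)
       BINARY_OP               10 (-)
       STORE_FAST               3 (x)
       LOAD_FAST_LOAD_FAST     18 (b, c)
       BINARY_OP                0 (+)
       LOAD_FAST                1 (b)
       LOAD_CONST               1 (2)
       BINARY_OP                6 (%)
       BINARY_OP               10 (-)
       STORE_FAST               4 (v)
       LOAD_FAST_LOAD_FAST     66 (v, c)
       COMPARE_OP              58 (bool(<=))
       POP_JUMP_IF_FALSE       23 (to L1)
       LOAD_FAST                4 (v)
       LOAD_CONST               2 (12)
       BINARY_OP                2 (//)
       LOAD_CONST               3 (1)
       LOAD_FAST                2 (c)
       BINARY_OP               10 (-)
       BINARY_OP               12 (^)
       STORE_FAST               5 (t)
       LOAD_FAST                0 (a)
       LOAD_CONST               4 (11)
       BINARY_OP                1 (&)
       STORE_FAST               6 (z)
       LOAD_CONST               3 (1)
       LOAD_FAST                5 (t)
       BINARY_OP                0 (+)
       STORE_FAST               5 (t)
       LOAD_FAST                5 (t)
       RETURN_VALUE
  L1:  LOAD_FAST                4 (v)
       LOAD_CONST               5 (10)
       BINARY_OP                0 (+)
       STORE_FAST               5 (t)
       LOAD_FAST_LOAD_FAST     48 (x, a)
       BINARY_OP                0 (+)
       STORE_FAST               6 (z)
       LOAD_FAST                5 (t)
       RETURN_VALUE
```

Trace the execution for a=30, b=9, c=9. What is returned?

27

LOAD_FAST_LOAD_FAST c,c → push 9,9. Stack: [9, 9]
BINARY_OP - → 9 - 9 = 0. Stack: [0]
LOAD_FAST c → push 9. Stack: [0, 9]
BINARY_OP - → 0 - 9 = -9. Stack: [-9]
STORE_FAST x → x=-9. Stack: []
LOAD_FAST_LOAD_FAST b,c → push 9,9. Stack: [9, 9]
BINARY_OP + → 9 + 9 = 18. Stack: [18]
LOAD_FAST b → push 9. Stack: [18, 9]
LOAD_CONST → push 2. Stack: [18, 9, 2]
BINARY_OP % → 9 % 2 = 1. Stack: [18, 1]
BINARY_OP - → 18 - 1 = 17. Stack: [17]
STORE_FAST v → v=17. Stack: []
LOAD_FAST_LOAD_FAST v,c → push 17,9. Stack: [17, 9]
COMPARE_OP bool(<=) → 17 vs 9 = False. Stack: [False]
POP_JUMP_IF_FALSE → pop False; jump. Stack: []
LOAD_FAST v → push 17. Stack: [17]
LOAD_CONST → push 10. Stack: [17, 10]
BINARY_OP + → 17 + 10 = 27. Stack: [27]
STORE_FAST t → t=27. Stack: []
LOAD_FAST_LOAD_FAST x,a → push -9,30. Stack: [-9, 30]
BINARY_OP + → -9 + 30 = 21. Stack: [21]
STORE_FAST z → z=21. Stack: []
LOAD_FAST t → push 27. Stack: [27]
RETURN_VALUE → return 27.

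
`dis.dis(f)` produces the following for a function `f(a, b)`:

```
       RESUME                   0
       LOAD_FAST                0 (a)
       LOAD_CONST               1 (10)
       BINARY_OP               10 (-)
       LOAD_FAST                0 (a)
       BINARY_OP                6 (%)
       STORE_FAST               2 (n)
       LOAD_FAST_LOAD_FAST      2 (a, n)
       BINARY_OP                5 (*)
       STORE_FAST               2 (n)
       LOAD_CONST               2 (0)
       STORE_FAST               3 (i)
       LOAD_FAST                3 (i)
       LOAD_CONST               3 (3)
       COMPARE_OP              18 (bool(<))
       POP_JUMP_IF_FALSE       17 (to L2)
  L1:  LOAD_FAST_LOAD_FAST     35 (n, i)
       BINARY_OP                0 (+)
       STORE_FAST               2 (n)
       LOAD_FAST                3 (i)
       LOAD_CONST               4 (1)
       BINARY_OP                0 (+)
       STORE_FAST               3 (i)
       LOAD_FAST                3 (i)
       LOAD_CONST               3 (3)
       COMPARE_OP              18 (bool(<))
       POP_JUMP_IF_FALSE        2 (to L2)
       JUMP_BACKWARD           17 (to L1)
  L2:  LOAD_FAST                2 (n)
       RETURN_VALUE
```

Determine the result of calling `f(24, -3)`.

LOAD_FAST a → push 24. Stack: [24]
LOAD_CONST → push 10. Stack: [24, 10]
BINARY_OP - → 24 - 10 = 14. Stack: [14]
LOAD_FAST a → push 24. Stack: [14, 24]
BINARY_OP % → 14 % 24 = 14. Stack: [14]
STORE_FAST n → n=14. Stack: []
LOAD_FAST_LOAD_FAST a,n → push 24,14. Stack: [24, 14]
BINARY_OP * → 24 * 14 = 336. Stack: [336]
STORE_FAST n → n=336. Stack: []
LOAD_CONST → push 0. Stack: [0]
STORE_FAST i → i=0. Stack: []
LOAD_FAST i → push 0. Stack: [0]
LOAD_CONST → push 3. Stack: [0, 3]
COMPARE_OP bool(<) → 0 vs 3 = True. Stack: [True]
POP_JUMP_IF_FALSE → pop True; no jump. Stack: []
LOAD_FAST_LOAD_FAST n,i → push 336,0. Stack: [336, 0]
BINARY_OP + → 336 + 0 = 336. Stack: [336]
STORE_FAST n → n=336. Stack: []
LOAD_FAST i → push 0. Stack: [0]
LOAD_CONST → push 1. Stack: [0, 1]
BINARY_OP + → 0 + 1 = 1. Stack: [1]
STORE_FAST i → i=1. Stack: []
LOAD_FAST i → push 1. Stack: [1]
LOAD_CONST → push 3. Stack: [1, 3]
COMPARE_OP bool(<) → 1 vs 3 = True. Stack: [True]
POP_JUMP_IF_FALSE → pop True; no jump. Stack: []
LOAD_FAST_LOAD_FAST n,i → push 336,1. Stack: [336, 1]
BINARY_OP + → 336 + 1 = 337. Stack: [337]
STORE_FAST n → n=337. Stack: []
LOAD_FAST i → push 1. Stack: [1]
LOAD_CONST → push 1. Stack: [1, 1]
BINARY_OP + → 1 + 1 = 2. Stack: [2]
STORE_FAST i → i=2. Stack: []
LOAD_FAST i → push 2. Stack: [2]
LOAD_CONST → push 3. Stack: [2, 3]
COMPARE_OP bool(<) → 2 vs 3 = True. Stack: [True]
POP_JUMP_IF_FALSE → pop True; no jump. Stack: []
LOAD_FAST_LOAD_FAST n,i → push 337,2. Stack: [337, 2]
BINARY_OP + → 337 + 2 = 339. Stack: [339]
STORE_FAST n → n=339. Stack: []
LOAD_FAST i → push 2. Stack: [2]
LOAD_CONST → push 1. Stack: [2, 1]
BINARY_OP + → 2 + 1 = 3. Stack: [3]
STORE_FAST i → i=3. Stack: []
LOAD_FAST i → push 3. Stack: [3]
LOAD_CONST → push 3. Stack: [3, 3]
COMPARE_OP bool(<) → 3 vs 3 = False. Stack: [False]
POP_JUMP_IF_FALSE → pop False; jump. Stack: []
LOAD_FAST n → push 339. Stack: [339]
RETURN_VALUE → return 339.

339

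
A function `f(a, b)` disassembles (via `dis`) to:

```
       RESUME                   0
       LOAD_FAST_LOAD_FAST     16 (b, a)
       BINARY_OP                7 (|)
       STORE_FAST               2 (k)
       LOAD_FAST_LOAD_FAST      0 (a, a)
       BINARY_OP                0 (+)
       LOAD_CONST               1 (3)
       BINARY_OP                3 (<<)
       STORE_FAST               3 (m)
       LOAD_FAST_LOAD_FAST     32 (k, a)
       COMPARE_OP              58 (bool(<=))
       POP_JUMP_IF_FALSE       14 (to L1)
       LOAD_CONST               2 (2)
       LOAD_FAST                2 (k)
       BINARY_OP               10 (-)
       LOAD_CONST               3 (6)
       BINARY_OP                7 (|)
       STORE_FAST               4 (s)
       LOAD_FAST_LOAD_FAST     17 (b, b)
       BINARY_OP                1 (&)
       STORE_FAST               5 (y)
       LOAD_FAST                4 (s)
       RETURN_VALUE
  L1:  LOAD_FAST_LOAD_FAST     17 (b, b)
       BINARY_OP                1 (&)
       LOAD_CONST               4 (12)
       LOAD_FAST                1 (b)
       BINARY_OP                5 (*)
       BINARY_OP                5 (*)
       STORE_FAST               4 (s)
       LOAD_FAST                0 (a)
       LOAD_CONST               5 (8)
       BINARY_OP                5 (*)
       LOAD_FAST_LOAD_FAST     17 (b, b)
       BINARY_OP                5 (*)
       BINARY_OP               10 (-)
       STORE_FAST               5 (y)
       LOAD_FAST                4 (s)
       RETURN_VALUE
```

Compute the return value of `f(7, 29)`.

10092

LOAD_FAST_LOAD_FAST b,a → push 29,7. Stack: [29, 7]
BINARY_OP | → 29 | 7 = 31. Stack: [31]
STORE_FAST k → k=31. Stack: []
LOAD_FAST_LOAD_FAST a,a → push 7,7. Stack: [7, 7]
BINARY_OP + → 7 + 7 = 14. Stack: [14]
LOAD_CONST → push 3. Stack: [14, 3]
BINARY_OP << → 14 << 3 = 112. Stack: [112]
STORE_FAST m → m=112. Stack: []
LOAD_FAST_LOAD_FAST k,a → push 31,7. Stack: [31, 7]
COMPARE_OP bool(<=) → 31 vs 7 = False. Stack: [False]
POP_JUMP_IF_FALSE → pop False; jump. Stack: []
LOAD_FAST_LOAD_FAST b,b → push 29,29. Stack: [29, 29]
BINARY_OP & → 29 & 29 = 29. Stack: [29]
LOAD_CONST → push 12. Stack: [29, 12]
LOAD_FAST b → push 29. Stack: [29, 12, 29]
BINARY_OP * → 12 * 29 = 348. Stack: [29, 348]
BINARY_OP * → 29 * 348 = 10092. Stack: [10092]
STORE_FAST s → s=10092. Stack: []
LOAD_FAST a → push 7. Stack: [7]
LOAD_CONST → push 8. Stack: [7, 8]
BINARY_OP * → 7 * 8 = 56. Stack: [56]
LOAD_FAST_LOAD_FAST b,b → push 29,29. Stack: [56, 29, 29]
BINARY_OP * → 29 * 29 = 841. Stack: [56, 841]
BINARY_OP - → 56 - 841 = -785. Stack: [-785]
STORE_FAST y → y=-785. Stack: []
LOAD_FAST s → push 10092. Stack: [10092]
RETURN_VALUE → return 10092.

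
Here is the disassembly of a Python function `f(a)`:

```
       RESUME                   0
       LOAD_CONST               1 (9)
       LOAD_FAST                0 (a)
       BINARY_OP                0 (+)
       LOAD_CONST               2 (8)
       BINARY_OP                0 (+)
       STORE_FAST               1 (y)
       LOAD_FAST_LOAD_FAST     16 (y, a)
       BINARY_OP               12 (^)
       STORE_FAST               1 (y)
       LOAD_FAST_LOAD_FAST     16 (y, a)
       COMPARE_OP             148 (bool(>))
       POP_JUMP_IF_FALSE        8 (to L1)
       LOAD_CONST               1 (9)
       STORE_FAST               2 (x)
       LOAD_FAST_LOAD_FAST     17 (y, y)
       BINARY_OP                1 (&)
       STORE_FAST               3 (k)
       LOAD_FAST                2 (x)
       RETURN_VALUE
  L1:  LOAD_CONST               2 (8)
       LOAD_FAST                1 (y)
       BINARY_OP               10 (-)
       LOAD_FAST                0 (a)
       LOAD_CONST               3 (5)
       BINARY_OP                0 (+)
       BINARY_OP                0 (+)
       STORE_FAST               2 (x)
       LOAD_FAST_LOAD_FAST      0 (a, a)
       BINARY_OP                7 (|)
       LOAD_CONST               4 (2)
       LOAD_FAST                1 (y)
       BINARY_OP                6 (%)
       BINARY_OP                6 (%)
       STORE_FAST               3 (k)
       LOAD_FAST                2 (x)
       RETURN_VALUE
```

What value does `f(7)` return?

9

LOAD_CONST → push 9. Stack: [9]
LOAD_FAST a → push 7. Stack: [9, 7]
BINARY_OP + → 9 + 7 = 16. Stack: [16]
LOAD_CONST → push 8. Stack: [16, 8]
BINARY_OP + → 16 + 8 = 24. Stack: [24]
STORE_FAST y → y=24. Stack: []
LOAD_FAST_LOAD_FAST y,a → push 24,7. Stack: [24, 7]
BINARY_OP ^ → 24 ^ 7 = 31. Stack: [31]
STORE_FAST y → y=31. Stack: []
LOAD_FAST_LOAD_FAST y,a → push 31,7. Stack: [31, 7]
COMPARE_OP bool(>) → 31 vs 7 = True. Stack: [True]
POP_JUMP_IF_FALSE → pop True; no jump. Stack: []
LOAD_CONST → push 9. Stack: [9]
STORE_FAST x → x=9. Stack: []
LOAD_FAST_LOAD_FAST y,y → push 31,31. Stack: [31, 31]
BINARY_OP & → 31 & 31 = 31. Stack: [31]
STORE_FAST k → k=31. Stack: []
LOAD_FAST x → push 9. Stack: [9]
RETURN_VALUE → return 9.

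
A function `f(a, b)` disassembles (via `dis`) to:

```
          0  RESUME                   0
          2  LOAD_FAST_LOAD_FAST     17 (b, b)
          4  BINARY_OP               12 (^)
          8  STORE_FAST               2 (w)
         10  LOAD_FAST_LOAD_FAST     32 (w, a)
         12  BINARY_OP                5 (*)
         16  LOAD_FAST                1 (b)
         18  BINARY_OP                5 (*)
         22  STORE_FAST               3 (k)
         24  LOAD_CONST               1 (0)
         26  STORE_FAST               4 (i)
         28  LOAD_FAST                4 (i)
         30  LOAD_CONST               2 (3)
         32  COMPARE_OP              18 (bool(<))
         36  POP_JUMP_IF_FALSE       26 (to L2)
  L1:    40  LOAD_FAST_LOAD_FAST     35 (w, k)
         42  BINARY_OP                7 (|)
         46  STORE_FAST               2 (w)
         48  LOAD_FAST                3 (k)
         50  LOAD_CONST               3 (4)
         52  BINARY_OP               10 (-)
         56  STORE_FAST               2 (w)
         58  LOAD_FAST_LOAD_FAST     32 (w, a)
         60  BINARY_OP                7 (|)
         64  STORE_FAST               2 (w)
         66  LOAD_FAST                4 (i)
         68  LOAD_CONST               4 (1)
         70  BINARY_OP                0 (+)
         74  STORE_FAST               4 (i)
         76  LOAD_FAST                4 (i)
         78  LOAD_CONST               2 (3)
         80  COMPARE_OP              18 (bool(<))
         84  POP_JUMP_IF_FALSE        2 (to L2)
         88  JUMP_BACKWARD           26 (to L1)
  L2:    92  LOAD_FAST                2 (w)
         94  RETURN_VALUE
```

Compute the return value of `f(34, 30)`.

-2

LOAD_FAST_LOAD_FAST b,b → push 30,30
BINARY_OP ^ → 30 ^ 30 = 0
STORE_FAST w → w=0
LOAD_FAST_LOAD_FAST w,a → push 0,34
BINARY_OP * → 0 * 34 = 0
LOAD_FAST b → push 30
BINARY_OP * → 0 * 30 = 0
STORE_FAST k → k=0
LOAD_CONST → push 0
STORE_FAST i → i=0
LOAD_FAST i → push 0
LOAD_CONST → push 3
COMPARE_OP bool(<) → 0 vs 3 = True
POP_JUMP_IF_FALSE → pop True; no jump
LOAD_FAST_LOAD_FAST w,k → push 0,0
BINARY_OP | → 0 | 0 = 0
STORE_FAST w → w=0
LOAD_FAST k → push 0
LOAD_CONST → push 4
BINARY_OP - → 0 - 4 = -4
STORE_FAST w → w=-4
LOAD_FAST_LOAD_FAST w,a → push -4,34
BINARY_OP | → -4 | 34 = -2
STORE_FAST w → w=-2
LOAD_FAST i → push 0
LOAD_CONST → push 1
BINARY_OP + → 0 + 1 = 1
STORE_FAST i → i=1
LOAD_FAST i → push 1
LOAD_CONST → push 3
COMPARE_OP bool(<) → 1 vs 3 = True
POP_JUMP_IF_FALSE → pop True; no jump
LOAD_FAST_LOAD_FAST w,k → push -2,0
BINARY_OP | → -2 | 0 = -2
STORE_FAST w → w=-2
LOAD_FAST k → push 0
LOAD_CONST → push 4
BINARY_OP - → 0 - 4 = -4
STORE_FAST w → w=-4
LOAD_FAST_LOAD_FAST w,a → push -4,34
BINARY_OP | → -4 | 34 = -2
STORE_FAST w → w=-2
LOAD_FAST i → push 1
LOAD_CONST → push 1
BINARY_OP + → 1 + 1 = 2
STORE_FAST i → i=2
LOAD_FAST i → push 2
LOAD_CONST → push 3
COMPARE_OP bool(<) → 2 vs 3 = True
POP_JUMP_IF_FALSE → pop True; no jump
LOAD_FAST_LOAD_FAST w,k → push -2,0
BINARY_OP | → -2 | 0 = -2
STORE_FAST w → w=-2
LOAD_FAST k → push 0
LOAD_CONST → push 4
BINARY_OP - → 0 - 4 = -4
STORE_FAST w → w=-4
LOAD_FAST_LOAD_FAST w,a → push -4,34
BINARY_OP | → -4 | 34 = -2
STORE_FAST w → w=-2
LOAD_FAST i → push 2
LOAD_CONST → push 1
BINARY_OP + → 2 + 1 = 3
STORE_FAST i → i=3
LOAD_FAST i → push 3
LOAD_CONST → push 3
COMPARE_OP bool(<) → 3 vs 3 = False
POP_JUMP_IF_FALSE → pop False; jump
LOAD_FAST w → push -2
RETURN_VALUE → return -2.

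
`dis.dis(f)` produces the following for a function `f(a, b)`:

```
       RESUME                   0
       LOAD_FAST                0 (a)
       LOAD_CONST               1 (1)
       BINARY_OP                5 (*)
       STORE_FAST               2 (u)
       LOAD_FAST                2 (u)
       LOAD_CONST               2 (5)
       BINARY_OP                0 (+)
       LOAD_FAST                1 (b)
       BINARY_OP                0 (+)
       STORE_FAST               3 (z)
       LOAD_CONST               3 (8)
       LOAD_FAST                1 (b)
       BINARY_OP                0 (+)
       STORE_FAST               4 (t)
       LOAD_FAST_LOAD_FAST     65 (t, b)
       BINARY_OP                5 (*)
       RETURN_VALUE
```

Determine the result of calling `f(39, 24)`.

LOAD_FAST a → push 39. Stack: [39]
LOAD_CONST → push 1. Stack: [39, 1]
BINARY_OP * → 39 * 1 = 39. Stack: [39]
STORE_FAST u → u=39. Stack: []
LOAD_FAST u → push 39. Stack: [39]
LOAD_CONST → push 5. Stack: [39, 5]
BINARY_OP + → 39 + 5 = 44. Stack: [44]
LOAD_FAST b → push 24. Stack: [44, 24]
BINARY_OP + → 44 + 24 = 68. Stack: [68]
STORE_FAST z → z=68. Stack: []
LOAD_CONST → push 8. Stack: [8]
LOAD_FAST b → push 24. Stack: [8, 24]
BINARY_OP + → 8 + 24 = 32. Stack: [32]
STORE_FAST t → t=32. Stack: []
LOAD_FAST_LOAD_FAST t,b → push 32,24. Stack: [32, 24]
BINARY_OP * → 32 * 24 = 768. Stack: [768]
RETURN_VALUE → return 768.

768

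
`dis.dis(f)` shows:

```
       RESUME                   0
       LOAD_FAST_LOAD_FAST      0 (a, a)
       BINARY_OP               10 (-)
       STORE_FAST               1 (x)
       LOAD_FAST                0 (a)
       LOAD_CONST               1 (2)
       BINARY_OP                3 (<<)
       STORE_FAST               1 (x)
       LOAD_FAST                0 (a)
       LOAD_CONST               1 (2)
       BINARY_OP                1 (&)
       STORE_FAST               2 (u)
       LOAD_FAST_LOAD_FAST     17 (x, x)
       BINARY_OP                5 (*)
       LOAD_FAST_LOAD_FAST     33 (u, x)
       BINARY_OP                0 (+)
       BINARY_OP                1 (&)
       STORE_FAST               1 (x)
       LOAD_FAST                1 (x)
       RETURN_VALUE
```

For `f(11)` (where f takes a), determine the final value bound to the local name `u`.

2

LOAD_FAST_LOAD_FAST a,a → push 11,11. Stack: [11, 11]
BINARY_OP - → 11 - 11 = 0. Stack: [0]
STORE_FAST x → x=0. Stack: []
LOAD_FAST a → push 11. Stack: [11]
LOAD_CONST → push 2. Stack: [11, 2]
BINARY_OP << → 11 << 2 = 44. Stack: [44]
STORE_FAST x → x=44. Stack: []
LOAD_FAST a → push 11. Stack: [11]
LOAD_CONST → push 2. Stack: [11, 2]
BINARY_OP & → 11 & 2 = 2. Stack: [2]
STORE_FAST u → u=2. Stack: []
LOAD_FAST_LOAD_FAST x,x → push 44,44. Stack: [44, 44]
BINARY_OP * → 44 * 44 = 1936. Stack: [1936]
LOAD_FAST_LOAD_FAST u,x → push 2,44. Stack: [1936, 2, 44]
BINARY_OP + → 2 + 44 = 46. Stack: [1936, 46]
BINARY_OP & → 1936 & 46 = 0. Stack: [0]
STORE_FAST x → x=0. Stack: []
LOAD_FAST x → push 0. Stack: [0]
RETURN_VALUE → return 0.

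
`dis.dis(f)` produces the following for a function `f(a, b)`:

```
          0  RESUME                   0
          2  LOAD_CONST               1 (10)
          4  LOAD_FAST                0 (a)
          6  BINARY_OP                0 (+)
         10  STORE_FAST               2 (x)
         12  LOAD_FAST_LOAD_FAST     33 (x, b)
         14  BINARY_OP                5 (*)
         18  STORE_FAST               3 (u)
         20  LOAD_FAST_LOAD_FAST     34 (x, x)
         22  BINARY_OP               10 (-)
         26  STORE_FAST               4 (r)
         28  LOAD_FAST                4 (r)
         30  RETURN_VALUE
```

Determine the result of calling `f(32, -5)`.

LOAD_CONST → push 10. Stack: [10]
LOAD_FAST a → push 32. Stack: [10, 32]
BINARY_OP + → 10 + 32 = 42. Stack: [42]
STORE_FAST x → x=42. Stack: []
LOAD_FAST_LOAD_FAST x,b → push 42,-5. Stack: [42, -5]
BINARY_OP * → 42 * -5 = -210. Stack: [-210]
STORE_FAST u → u=-210. Stack: []
LOAD_FAST_LOAD_FAST x,x → push 42,42. Stack: [42, 42]
BINARY_OP - → 42 - 42 = 0. Stack: [0]
STORE_FAST r → r=0. Stack: []
LOAD_FAST r → push 0. Stack: [0]
RETURN_VALUE → return 0.

0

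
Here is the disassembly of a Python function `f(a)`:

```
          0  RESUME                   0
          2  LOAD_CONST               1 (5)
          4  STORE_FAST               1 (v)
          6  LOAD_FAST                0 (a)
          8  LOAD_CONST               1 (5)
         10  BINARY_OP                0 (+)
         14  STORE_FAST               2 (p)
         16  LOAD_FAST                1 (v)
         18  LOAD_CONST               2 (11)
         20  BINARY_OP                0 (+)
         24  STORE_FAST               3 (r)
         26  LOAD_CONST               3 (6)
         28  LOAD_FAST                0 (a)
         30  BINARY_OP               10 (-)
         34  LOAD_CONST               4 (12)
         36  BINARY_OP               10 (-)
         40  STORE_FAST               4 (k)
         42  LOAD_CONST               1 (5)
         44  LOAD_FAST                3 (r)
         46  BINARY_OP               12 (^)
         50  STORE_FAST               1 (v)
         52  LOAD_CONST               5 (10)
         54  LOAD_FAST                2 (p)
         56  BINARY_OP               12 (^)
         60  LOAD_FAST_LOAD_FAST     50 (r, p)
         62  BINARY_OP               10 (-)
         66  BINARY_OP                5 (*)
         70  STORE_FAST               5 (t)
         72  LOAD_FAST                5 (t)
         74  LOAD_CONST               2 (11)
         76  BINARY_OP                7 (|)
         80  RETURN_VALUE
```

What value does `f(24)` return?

-289

LOAD_CONST → push 5. Stack: [5]
STORE_FAST v → v=5. Stack: []
LOAD_FAST a → push 24. Stack: [24]
LOAD_CONST → push 5. Stack: [24, 5]
BINARY_OP + → 24 + 5 = 29. Stack: [29]
STORE_FAST p → p=29. Stack: []
LOAD_FAST v → push 5. Stack: [5]
LOAD_CONST → push 11. Stack: [5, 11]
BINARY_OP + → 5 + 11 = 16. Stack: [16]
STORE_FAST r → r=16. Stack: []
LOAD_CONST → push 6. Stack: [6]
LOAD_FAST a → push 24. Stack: [6, 24]
BINARY_OP - → 6 - 24 = -18. Stack: [-18]
LOAD_CONST → push 12. Stack: [-18, 12]
BINARY_OP - → -18 - 12 = -30. Stack: [-30]
STORE_FAST k → k=-30. Stack: []
LOAD_CONST → push 5. Stack: [5]
LOAD_FAST r → push 16. Stack: [5, 16]
BINARY_OP ^ → 5 ^ 16 = 21. Stack: [21]
STORE_FAST v → v=21. Stack: []
LOAD_CONST → push 10. Stack: [10]
LOAD_FAST p → push 29. Stack: [10, 29]
BINARY_OP ^ → 10 ^ 29 = 23. Stack: [23]
LOAD_FAST_LOAD_FAST r,p → push 16,29. Stack: [23, 16, 29]
BINARY_OP - → 16 - 29 = -13. Stack: [23, -13]
BINARY_OP * → 23 * -13 = -299. Stack: [-299]
STORE_FAST t → t=-299. Stack: []
LOAD_FAST t → push -299. Stack: [-299]
LOAD_CONST → push 11. Stack: [-299, 11]
BINARY_OP | → -299 | 11 = -289. Stack: [-289]
RETURN_VALUE → return -289.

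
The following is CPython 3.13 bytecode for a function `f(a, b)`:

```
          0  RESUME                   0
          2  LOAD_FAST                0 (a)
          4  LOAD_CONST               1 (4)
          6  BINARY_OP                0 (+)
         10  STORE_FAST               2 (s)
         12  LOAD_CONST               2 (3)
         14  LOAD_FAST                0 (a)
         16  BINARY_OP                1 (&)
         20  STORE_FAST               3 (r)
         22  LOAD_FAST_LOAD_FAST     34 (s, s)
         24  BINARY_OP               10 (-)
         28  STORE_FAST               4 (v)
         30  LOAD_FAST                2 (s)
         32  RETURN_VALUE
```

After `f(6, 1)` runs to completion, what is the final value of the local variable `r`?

LOAD_FAST a → push 6. Stack: [6]
LOAD_CONST → push 4. Stack: [6, 4]
BINARY_OP + → 6 + 4 = 10. Stack: [10]
STORE_FAST s → s=10. Stack: []
LOAD_CONST → push 3. Stack: [3]
LOAD_FAST a → push 6. Stack: [3, 6]
BINARY_OP & → 3 & 6 = 2. Stack: [2]
STORE_FAST r → r=2. Stack: []
LOAD_FAST_LOAD_FAST s,s → push 10,10. Stack: [10, 10]
BINARY_OP - → 10 - 10 = 0. Stack: [0]
STORE_FAST v → v=0. Stack: []
LOAD_FAST s → push 10. Stack: [10]
RETURN_VALUE → return 10.

2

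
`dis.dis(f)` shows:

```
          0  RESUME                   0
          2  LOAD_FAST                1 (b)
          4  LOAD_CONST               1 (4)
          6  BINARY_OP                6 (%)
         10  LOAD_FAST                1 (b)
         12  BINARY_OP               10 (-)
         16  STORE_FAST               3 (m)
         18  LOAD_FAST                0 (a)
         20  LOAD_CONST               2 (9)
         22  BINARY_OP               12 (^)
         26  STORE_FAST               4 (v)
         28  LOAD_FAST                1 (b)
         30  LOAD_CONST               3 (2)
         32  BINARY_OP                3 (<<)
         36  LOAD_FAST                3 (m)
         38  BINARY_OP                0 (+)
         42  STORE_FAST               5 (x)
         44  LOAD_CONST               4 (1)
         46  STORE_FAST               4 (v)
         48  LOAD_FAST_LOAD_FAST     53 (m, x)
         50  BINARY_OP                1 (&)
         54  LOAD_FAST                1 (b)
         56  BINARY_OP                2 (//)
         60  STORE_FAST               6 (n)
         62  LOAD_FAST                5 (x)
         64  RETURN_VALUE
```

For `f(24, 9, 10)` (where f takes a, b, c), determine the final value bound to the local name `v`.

LOAD_FAST b → push 9. Stack: [9]
LOAD_CONST → push 4. Stack: [9, 4]
BINARY_OP % → 9 % 4 = 1. Stack: [1]
LOAD_FAST b → push 9. Stack: [1, 9]
BINARY_OP - → 1 - 9 = -8. Stack: [-8]
STORE_FAST m → m=-8. Stack: []
LOAD_FAST a → push 24. Stack: [24]
LOAD_CONST → push 9. Stack: [24, 9]
BINARY_OP ^ → 24 ^ 9 = 17. Stack: [17]
STORE_FAST v → v=17. Stack: []
LOAD_FAST b → push 9. Stack: [9]
LOAD_CONST → push 2. Stack: [9, 2]
BINARY_OP << → 9 << 2 = 36. Stack: [36]
LOAD_FAST m → push -8. Stack: [36, -8]
BINARY_OP + → 36 + -8 = 28. Stack: [28]
STORE_FAST x → x=28. Stack: []
LOAD_CONST → push 1. Stack: [1]
STORE_FAST v → v=1. Stack: []
LOAD_FAST_LOAD_FAST m,x → push -8,28. Stack: [-8, 28]
BINARY_OP & → -8 & 28 = 24. Stack: [24]
LOAD_FAST b → push 9. Stack: [24, 9]
BINARY_OP // → 24 // 9 = 2. Stack: [2]
STORE_FAST n → n=2. Stack: []
LOAD_FAST x → push 28. Stack: [28]
RETURN_VALUE → return 28.

1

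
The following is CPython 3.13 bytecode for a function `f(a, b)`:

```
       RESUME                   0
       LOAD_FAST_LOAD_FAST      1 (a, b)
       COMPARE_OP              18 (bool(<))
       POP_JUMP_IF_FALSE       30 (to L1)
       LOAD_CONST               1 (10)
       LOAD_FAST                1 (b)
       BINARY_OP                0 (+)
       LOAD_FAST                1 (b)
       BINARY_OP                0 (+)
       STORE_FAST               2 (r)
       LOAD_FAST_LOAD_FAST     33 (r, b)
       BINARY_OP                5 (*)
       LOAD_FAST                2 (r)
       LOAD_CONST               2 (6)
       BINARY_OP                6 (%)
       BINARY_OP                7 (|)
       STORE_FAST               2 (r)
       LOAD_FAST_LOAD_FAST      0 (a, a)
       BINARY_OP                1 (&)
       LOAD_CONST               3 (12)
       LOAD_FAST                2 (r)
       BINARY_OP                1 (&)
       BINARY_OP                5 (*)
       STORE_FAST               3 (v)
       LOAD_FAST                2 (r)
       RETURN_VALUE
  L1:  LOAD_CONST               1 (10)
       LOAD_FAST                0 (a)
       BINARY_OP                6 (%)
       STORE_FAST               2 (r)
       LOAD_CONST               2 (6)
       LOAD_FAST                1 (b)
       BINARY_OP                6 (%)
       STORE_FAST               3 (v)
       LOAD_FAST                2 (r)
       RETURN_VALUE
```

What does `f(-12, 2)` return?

LOAD_FAST_LOAD_FAST a,b → push -12,2. Stack: [-12, 2]
COMPARE_OP bool(<) → -12 vs 2 = True. Stack: [True]
POP_JUMP_IF_FALSE → pop True; no jump. Stack: []
LOAD_CONST → push 10. Stack: [10]
LOAD_FAST b → push 2. Stack: [10, 2]
BINARY_OP + → 10 + 2 = 12. Stack: [12]
LOAD_FAST b → push 2. Stack: [12, 2]
BINARY_OP + → 12 + 2 = 14. Stack: [14]
STORE_FAST r → r=14. Stack: []
LOAD_FAST_LOAD_FAST r,b → push 14,2. Stack: [14, 2]
BINARY_OP * → 14 * 2 = 28. Stack: [28]
LOAD_FAST r → push 14. Stack: [28, 14]
LOAD_CONST → push 6. Stack: [28, 14, 6]
BINARY_OP % → 14 % 6 = 2. Stack: [28, 2]
BINARY_OP | → 28 | 2 = 30. Stack: [30]
STORE_FAST r → r=30. Stack: []
LOAD_FAST_LOAD_FAST a,a → push -12,-12. Stack: [-12, -12]
BINARY_OP & → -12 & -12 = -12. Stack: [-12]
LOAD_CONST → push 12. Stack: [-12, 12]
LOAD_FAST r → push 30. Stack: [-12, 12, 30]
BINARY_OP & → 12 & 30 = 12. Stack: [-12, 12]
BINARY_OP * → -12 * 12 = -144. Stack: [-144]
STORE_FAST v → v=-144. Stack: []
LOAD_FAST r → push 30. Stack: [30]
RETURN_VALUE → return 30.

30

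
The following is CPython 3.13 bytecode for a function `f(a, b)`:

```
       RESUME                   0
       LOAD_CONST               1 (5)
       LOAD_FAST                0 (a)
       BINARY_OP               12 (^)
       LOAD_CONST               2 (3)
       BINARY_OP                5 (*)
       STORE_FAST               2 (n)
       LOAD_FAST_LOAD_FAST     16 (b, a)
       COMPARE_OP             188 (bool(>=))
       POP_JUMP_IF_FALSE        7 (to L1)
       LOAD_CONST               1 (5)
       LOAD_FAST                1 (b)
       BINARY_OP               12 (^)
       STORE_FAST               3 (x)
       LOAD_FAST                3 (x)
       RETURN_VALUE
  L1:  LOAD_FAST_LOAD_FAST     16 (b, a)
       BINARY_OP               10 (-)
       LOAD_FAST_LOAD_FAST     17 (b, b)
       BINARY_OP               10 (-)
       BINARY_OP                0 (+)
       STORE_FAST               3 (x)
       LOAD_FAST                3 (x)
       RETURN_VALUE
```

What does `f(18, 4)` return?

LOAD_CONST → push 5. Stack: [5]
LOAD_FAST a → push 18. Stack: [5, 18]
BINARY_OP ^ → 5 ^ 18 = 23. Stack: [23]
LOAD_CONST → push 3. Stack: [23, 3]
BINARY_OP * → 23 * 3 = 69. Stack: [69]
STORE_FAST n → n=69. Stack: []
LOAD_FAST_LOAD_FAST b,a → push 4,18. Stack: [4, 18]
COMPARE_OP bool(>=) → 4 vs 18 = False. Stack: [False]
POP_JUMP_IF_FALSE → pop False; jump. Stack: []
LOAD_FAST_LOAD_FAST b,a → push 4,18. Stack: [4, 18]
BINARY_OP - → 4 - 18 = -14. Stack: [-14]
LOAD_FAST_LOAD_FAST b,b → push 4,4. Stack: [-14, 4, 4]
BINARY_OP - → 4 - 4 = 0. Stack: [-14, 0]
BINARY_OP + → -14 + 0 = -14. Stack: [-14]
STORE_FAST x → x=-14. Stack: []
LOAD_FAST x → push -14. Stack: [-14]
RETURN_VALUE → return -14.

-14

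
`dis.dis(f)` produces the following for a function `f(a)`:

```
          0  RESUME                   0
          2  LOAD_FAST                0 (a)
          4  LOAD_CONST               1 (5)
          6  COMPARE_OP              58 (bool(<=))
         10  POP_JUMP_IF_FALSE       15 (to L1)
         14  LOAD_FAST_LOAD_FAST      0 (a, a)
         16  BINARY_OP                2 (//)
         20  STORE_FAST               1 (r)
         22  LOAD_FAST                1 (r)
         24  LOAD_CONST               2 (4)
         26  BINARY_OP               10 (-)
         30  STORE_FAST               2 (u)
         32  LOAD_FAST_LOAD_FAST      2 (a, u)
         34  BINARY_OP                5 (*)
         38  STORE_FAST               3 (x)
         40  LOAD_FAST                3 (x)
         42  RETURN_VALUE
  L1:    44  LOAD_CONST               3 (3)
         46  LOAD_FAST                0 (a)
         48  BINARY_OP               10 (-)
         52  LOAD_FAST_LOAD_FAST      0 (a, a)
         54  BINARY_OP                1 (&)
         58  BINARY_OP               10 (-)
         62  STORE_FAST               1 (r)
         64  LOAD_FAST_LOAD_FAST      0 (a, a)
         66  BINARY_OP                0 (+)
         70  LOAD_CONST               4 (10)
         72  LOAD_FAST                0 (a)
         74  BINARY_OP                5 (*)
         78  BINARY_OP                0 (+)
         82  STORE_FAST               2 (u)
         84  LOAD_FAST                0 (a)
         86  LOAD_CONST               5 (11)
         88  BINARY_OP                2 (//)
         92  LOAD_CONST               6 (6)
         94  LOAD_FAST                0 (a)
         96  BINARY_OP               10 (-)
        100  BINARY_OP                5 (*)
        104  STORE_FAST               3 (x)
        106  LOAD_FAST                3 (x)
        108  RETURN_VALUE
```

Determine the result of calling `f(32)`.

-52

LOAD_FAST a → push 32. Stack: [32]
LOAD_CONST → push 5. Stack: [32, 5]
COMPARE_OP bool(<=) → 32 vs 5 = False. Stack: [False]
POP_JUMP_IF_FALSE → pop False; jump. Stack: []
LOAD_CONST → push 3. Stack: [3]
LOAD_FAST a → push 32. Stack: [3, 32]
BINARY_OP - → 3 - 32 = -29. Stack: [-29]
LOAD_FAST_LOAD_FAST a,a → push 32,32. Stack: [-29, 32, 32]
BINARY_OP & → 32 & 32 = 32. Stack: [-29, 32]
BINARY_OP - → -29 - 32 = -61. Stack: [-61]
STORE_FAST r → r=-61. Stack: []
LOAD_FAST_LOAD_FAST a,a → push 32,32. Stack: [32, 32]
BINARY_OP + → 32 + 32 = 64. Stack: [64]
LOAD_CONST → push 10. Stack: [64, 10]
LOAD_FAST a → push 32. Stack: [64, 10, 32]
BINARY_OP * → 10 * 32 = 320. Stack: [64, 320]
BINARY_OP + → 64 + 320 = 384. Stack: [384]
STORE_FAST u → u=384. Stack: []
LOAD_FAST a → push 32. Stack: [32]
LOAD_CONST → push 11. Stack: [32, 11]
BINARY_OP // → 32 // 11 = 2. Stack: [2]
LOAD_CONST → push 6. Stack: [2, 6]
LOAD_FAST a → push 32. Stack: [2, 6, 32]
BINARY_OP - → 6 - 32 = -26. Stack: [2, -26]
BINARY_OP * → 2 * -26 = -52. Stack: [-52]
STORE_FAST x → x=-52. Stack: []
LOAD_FAST x → push -52. Stack: [-52]
RETURN_VALUE → return -52.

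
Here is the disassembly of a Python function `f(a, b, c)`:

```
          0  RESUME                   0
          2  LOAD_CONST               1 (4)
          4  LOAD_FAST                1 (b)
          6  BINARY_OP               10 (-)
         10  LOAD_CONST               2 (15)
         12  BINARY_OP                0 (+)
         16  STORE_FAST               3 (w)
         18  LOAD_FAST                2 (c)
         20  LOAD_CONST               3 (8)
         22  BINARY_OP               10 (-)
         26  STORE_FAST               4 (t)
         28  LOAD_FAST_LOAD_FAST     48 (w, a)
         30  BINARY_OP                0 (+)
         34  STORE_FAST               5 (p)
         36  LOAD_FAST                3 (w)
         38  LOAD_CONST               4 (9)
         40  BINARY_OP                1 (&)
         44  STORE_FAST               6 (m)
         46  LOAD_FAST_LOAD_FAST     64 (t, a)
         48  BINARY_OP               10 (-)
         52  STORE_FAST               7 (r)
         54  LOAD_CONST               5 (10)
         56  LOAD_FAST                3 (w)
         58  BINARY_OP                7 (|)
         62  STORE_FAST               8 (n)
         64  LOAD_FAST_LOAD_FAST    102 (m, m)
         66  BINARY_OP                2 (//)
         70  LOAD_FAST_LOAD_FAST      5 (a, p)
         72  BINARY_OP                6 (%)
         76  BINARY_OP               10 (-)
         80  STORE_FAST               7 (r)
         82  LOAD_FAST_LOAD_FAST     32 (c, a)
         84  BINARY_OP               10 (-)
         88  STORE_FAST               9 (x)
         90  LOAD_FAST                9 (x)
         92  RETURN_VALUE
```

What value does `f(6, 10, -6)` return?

-12

LOAD_CONST → push 4. Stack: [4]
LOAD_FAST b → push 10. Stack: [4, 10]
BINARY_OP - → 4 - 10 = -6. Stack: [-6]
LOAD_CONST → push 15. Stack: [-6, 15]
BINARY_OP + → -6 + 15 = 9. Stack: [9]
STORE_FAST w → w=9. Stack: []
LOAD_FAST c → push -6. Stack: [-6]
LOAD_CONST → push 8. Stack: [-6, 8]
BINARY_OP - → -6 - 8 = -14. Stack: [-14]
STORE_FAST t → t=-14. Stack: []
LOAD_FAST_LOAD_FAST w,a → push 9,6. Stack: [9, 6]
BINARY_OP + → 9 + 6 = 15. Stack: [15]
STORE_FAST p → p=15. Stack: []
LOAD_FAST w → push 9. Stack: [9]
LOAD_CONST → push 9. Stack: [9, 9]
BINARY_OP & → 9 & 9 = 9. Stack: [9]
STORE_FAST m → m=9. Stack: []
LOAD_FAST_LOAD_FAST t,a → push -14,6. Stack: [-14, 6]
BINARY_OP - → -14 - 6 = -20. Stack: [-20]
STORE_FAST r → r=-20. Stack: []
LOAD_CONST → push 10. Stack: [10]
LOAD_FAST w → push 9. Stack: [10, 9]
BINARY_OP | → 10 | 9 = 11. Stack: [11]
STORE_FAST n → n=11. Stack: []
LOAD_FAST_LOAD_FAST m,m → push 9,9. Stack: [9, 9]
BINARY_OP // → 9 // 9 = 1. Stack: [1]
LOAD_FAST_LOAD_FAST a,p → push 6,15. Stack: [1, 6, 15]
BINARY_OP % → 6 % 15 = 6. Stack: [1, 6]
BINARY_OP - → 1 - 6 = -5. Stack: [-5]
STORE_FAST r → r=-5. Stack: []
LOAD_FAST_LOAD_FAST c,a → push -6,6. Stack: [-6, 6]
BINARY_OP - → -6 - 6 = -12. Stack: [-12]
STORE_FAST x → x=-12. Stack: []
LOAD_FAST x → push -12. Stack: [-12]
RETURN_VALUE → return -12.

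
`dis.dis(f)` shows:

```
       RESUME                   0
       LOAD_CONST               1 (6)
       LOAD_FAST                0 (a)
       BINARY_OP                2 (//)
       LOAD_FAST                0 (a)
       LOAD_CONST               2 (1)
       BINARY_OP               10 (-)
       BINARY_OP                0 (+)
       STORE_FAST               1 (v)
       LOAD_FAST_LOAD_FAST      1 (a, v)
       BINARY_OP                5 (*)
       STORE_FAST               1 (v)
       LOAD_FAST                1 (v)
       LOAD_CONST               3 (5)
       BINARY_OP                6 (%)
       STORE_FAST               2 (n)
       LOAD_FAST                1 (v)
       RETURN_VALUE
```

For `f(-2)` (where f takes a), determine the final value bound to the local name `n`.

2

LOAD_CONST → push 6. Stack: [6]
LOAD_FAST a → push -2. Stack: [6, -2]
BINARY_OP // → 6 // -2 = -3. Stack: [-3]
LOAD_FAST a → push -2. Stack: [-3, -2]
LOAD_CONST → push 1. Stack: [-3, -2, 1]
BINARY_OP - → -2 - 1 = -3. Stack: [-3, -3]
BINARY_OP + → -3 + -3 = -6. Stack: [-6]
STORE_FAST v → v=-6. Stack: []
LOAD_FAST_LOAD_FAST a,v → push -2,-6. Stack: [-2, -6]
BINARY_OP * → -2 * -6 = 12. Stack: [12]
STORE_FAST v → v=12. Stack: []
LOAD_FAST v → push 12. Stack: [12]
LOAD_CONST → push 5. Stack: [12, 5]
BINARY_OP % → 12 % 5 = 2. Stack: [2]
STORE_FAST n → n=2. Stack: []
LOAD_FAST v → push 12. Stack: [12]
RETURN_VALUE → return 12.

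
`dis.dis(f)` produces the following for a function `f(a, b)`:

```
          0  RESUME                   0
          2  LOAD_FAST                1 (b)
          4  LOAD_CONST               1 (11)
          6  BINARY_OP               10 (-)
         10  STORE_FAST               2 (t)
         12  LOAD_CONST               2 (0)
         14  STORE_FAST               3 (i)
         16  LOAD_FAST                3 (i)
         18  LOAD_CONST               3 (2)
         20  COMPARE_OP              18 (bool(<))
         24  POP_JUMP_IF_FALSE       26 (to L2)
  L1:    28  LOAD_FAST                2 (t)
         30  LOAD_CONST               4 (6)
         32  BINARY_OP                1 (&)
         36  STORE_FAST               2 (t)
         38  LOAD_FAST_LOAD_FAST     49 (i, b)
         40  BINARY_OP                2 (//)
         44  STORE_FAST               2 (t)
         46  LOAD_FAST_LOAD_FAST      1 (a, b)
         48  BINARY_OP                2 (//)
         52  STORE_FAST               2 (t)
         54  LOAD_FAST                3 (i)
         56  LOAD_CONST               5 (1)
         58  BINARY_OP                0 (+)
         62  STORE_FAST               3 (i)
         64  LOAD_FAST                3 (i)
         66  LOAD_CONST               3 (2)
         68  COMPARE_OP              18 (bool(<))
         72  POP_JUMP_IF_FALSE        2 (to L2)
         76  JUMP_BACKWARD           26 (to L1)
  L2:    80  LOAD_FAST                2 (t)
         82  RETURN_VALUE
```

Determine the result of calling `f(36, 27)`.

LOAD_FAST b → push 27. Stack: [27]
LOAD_CONST → push 11. Stack: [27, 11]
BINARY_OP - → 27 - 11 = 16. Stack: [16]
STORE_FAST t → t=16. Stack: []
LOAD_CONST → push 0. Stack: [0]
STORE_FAST i → i=0. Stack: []
LOAD_FAST i → push 0. Stack: [0]
LOAD_CONST → push 2. Stack: [0, 2]
COMPARE_OP bool(<) → 0 vs 2 = True. Stack: [True]
POP_JUMP_IF_FALSE → pop True; no jump. Stack: []
LOAD_FAST t → push 16. Stack: [16]
LOAD_CONST → push 6. Stack: [16, 6]
BINARY_OP & → 16 & 6 = 0. Stack: [0]
STORE_FAST t → t=0. Stack: []
LOAD_FAST_LOAD_FAST i,b → push 0,27. Stack: [0, 27]
BINARY_OP // → 0 // 27 = 0. Stack: [0]
STORE_FAST t → t=0. Stack: []
LOAD_FAST_LOAD_FAST a,b → push 36,27. Stack: [36, 27]
BINARY_OP // → 36 // 27 = 1. Stack: [1]
STORE_FAST t → t=1. Stack: []
LOAD_FAST i → push 0. Stack: [0]
LOAD_CONST → push 1. Stack: [0, 1]
BINARY_OP + → 0 + 1 = 1. Stack: [1]
STORE_FAST i → i=1. Stack: []
LOAD_FAST i → push 1. Stack: [1]
LOAD_CONST → push 2. Stack: [1, 2]
COMPARE_OP bool(<) → 1 vs 2 = True. Stack: [True]
POP_JUMP_IF_FALSE → pop True; no jump. Stack: []
LOAD_FAST t → push 1. Stack: [1]
LOAD_CONST → push 6. Stack: [1, 6]
BINARY_OP & → 1 & 6 = 0. Stack: [0]
STORE_FAST t → t=0. Stack: []
LOAD_FAST_LOAD_FAST i,b → push 1,27. Stack: [1, 27]
BINARY_OP // → 1 // 27 = 0. Stack: [0]
STORE_FAST t → t=0. Stack: []
LOAD_FAST_LOAD_FAST a,b → push 36,27. Stack: [36, 27]
BINARY_OP // → 36 // 27 = 1. Stack: [1]
STORE_FAST t → t=1. Stack: []
LOAD_FAST i → push 1. Stack: [1]
LOAD_CONST → push 1. Stack: [1, 1]
BINARY_OP + → 1 + 1 = 2. Stack: [2]
STORE_FAST i → i=2. Stack: []
LOAD_FAST i → push 2. Stack: [2]
LOAD_CONST → push 2. Stack: [2, 2]
COMPARE_OP bool(<) → 2 vs 2 = False. Stack: [False]
POP_JUMP_IF_FALSE → pop False; jump. Stack: []
LOAD_FAST t → push 1. Stack: [1]
RETURN_VALUE → return 1.

1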